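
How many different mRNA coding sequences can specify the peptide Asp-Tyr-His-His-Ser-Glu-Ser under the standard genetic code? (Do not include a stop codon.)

1152

Asp: 2 codons.
Tyr: 2 codons.
His: 2 codons.
His: 2 codons.
Ser: 6 codons.
Glu: 2 codons.
Ser: 6 codons.
2 × 2 × 2 × 2 × 6 × 2 × 6 = 1152.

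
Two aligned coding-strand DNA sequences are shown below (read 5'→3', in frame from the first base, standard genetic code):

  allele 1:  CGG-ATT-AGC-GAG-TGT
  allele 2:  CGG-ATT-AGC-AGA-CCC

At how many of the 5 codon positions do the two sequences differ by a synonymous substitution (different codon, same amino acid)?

Codon 1: CGG Arg / CGG Arg — identical.
Codon 2: ATT Ile / ATT Ile — identical.
Codon 3: AGC Ser / AGC Ser — identical.
Codon 4: GAG Glu / AGA Arg — nonsynonymous.
Codon 5: TGT Cys / CCC Pro — nonsynonymous.
Synonymous differences: 0.

0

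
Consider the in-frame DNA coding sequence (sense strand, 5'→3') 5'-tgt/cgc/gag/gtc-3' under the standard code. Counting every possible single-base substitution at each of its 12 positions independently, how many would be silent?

Codon 1 (TGT, Cys): 1 synonymous substitution.
Codon 2 (CGC, Arg): 3 synonymous substitutions.
Codon 3 (GAG, Glu): 1 synonymous substitution.
Codon 4 (GTC, Val): 3 synonymous substitutions.
Total: 1 + 3 + 1 + 3 = 8.

8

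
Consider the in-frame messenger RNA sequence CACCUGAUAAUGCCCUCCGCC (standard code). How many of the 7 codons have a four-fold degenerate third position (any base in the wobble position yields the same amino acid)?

Codon 1 CAC (His): third position 2-fold.
Codon 2 CUG (Leu): third position 4-fold.
Codon 3 AUA (Ile): third position 3-fold.
Codon 4 AUG (Met): third position 1-fold.
Codon 5 CCC (Pro): third position 4-fold.
Codon 6 UCC (Ser): third position 4-fold.
Codon 7 GCC (Ala): third position 4-fold.
Four-fold degenerate third positions: 4.

4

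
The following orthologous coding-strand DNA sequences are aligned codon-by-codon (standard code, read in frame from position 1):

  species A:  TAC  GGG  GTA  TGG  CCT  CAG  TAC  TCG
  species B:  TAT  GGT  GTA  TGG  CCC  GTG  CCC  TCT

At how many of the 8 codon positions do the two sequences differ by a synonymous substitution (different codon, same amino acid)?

Codon 1: TAC Tyr / TAT Tyr — synonymous.
Codon 2: GGG Gly / GGT Gly — synonymous.
Codon 3: GTA Val / GTA Val — identical.
Codon 4: TGG Trp / TGG Trp — identical.
Codon 5: CCT Pro / CCC Pro — synonymous.
Codon 6: CAG Gln / GTG Val — nonsynonymous.
Codon 7: TAC Tyr / CCC Pro — nonsynonymous.
Codon 8: TCG Ser / TCT Ser — synonymous.
Synonymous differences: 4.

4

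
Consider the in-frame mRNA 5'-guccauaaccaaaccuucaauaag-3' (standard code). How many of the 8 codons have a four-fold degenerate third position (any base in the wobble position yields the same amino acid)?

Codon 1 GUC (Val): third position 4-fold.
Codon 2 CAU (His): third position 2-fold.
Codon 3 AAC (Asn): third position 2-fold.
Codon 4 CAA (Gln): third position 2-fold.
Codon 5 ACC (Thr): third position 4-fold.
Codon 6 UUC (Phe): third position 2-fold.
Codon 7 AAU (Asn): third position 2-fold.
Codon 8 AAG (Lys): third position 2-fold.
Four-fold degenerate third positions: 2.

2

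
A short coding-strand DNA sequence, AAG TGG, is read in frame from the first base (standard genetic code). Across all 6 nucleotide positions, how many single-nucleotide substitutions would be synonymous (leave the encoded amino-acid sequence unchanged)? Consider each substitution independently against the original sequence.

1

Codon 1 (AAG, Lys): 1 synonymous substitution.
Codon 2 (TGG, Trp): 0 synonymous substitutions.
Total: 1 + 0 = 1.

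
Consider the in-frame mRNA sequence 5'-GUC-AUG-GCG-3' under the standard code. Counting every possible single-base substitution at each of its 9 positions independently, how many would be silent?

Codon 1 (GUC, Val): 3 synonymous substitutions.
Codon 2 (AUG, Met): 0 synonymous substitutions.
Codon 3 (GCG, Ala): 3 synonymous substitutions.
Total: 3 + 0 + 3 = 6.

6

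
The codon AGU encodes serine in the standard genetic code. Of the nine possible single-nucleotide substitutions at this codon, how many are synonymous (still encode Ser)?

1

Position 1: none → 0 synonymous.
Position 2: none → 0 synonymous.
Position 3: AGC → 1 synonymous.
Total: 0 + 0 + 1 = 1.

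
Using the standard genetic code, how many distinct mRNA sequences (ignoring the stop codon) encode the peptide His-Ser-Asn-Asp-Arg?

288

His: 2 codons.
Ser: 6 codons.
Asn: 2 codons.
Asp: 2 codons.
Arg: 6 codons.
2 × 6 × 2 × 2 × 6 = 288.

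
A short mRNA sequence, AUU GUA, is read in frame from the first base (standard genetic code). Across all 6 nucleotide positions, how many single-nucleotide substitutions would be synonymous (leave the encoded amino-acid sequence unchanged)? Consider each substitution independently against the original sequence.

5

Codon 1 (AUU, Ile): 2 synonymous substitutions.
Codon 2 (GUA, Val): 3 synonymous substitutions.
Total: 2 + 3 = 5.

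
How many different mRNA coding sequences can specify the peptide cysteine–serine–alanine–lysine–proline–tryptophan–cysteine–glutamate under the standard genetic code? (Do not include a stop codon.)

Cys: 2 codons.
Ser: 6 codons.
Ala: 4 codons.
Lys: 2 codons.
Pro: 4 codons.
Trp: 1 codon.
Cys: 2 codons.
Glu: 2 codons.
2 × 6 × 4 × 2 × 4 × 1 × 2 × 2 = 1536.

1536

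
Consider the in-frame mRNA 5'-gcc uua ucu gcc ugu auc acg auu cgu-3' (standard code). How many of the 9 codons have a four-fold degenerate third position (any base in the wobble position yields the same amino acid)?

5

Codon 1 GCC (Ala): third position 4-fold.
Codon 2 UUA (Leu): third position 2-fold.
Codon 3 UCU (Ser): third position 4-fold.
Codon 4 GCC (Ala): third position 4-fold.
Codon 5 UGU (Cys): third position 2-fold.
Codon 6 AUC (Ile): third position 3-fold.
Codon 7 ACG (Thr): third position 4-fold.
Codon 8 AUU (Ile): third position 3-fold.
Codon 9 CGU (Arg): third position 4-fold.
Four-fold degenerate third positions: 5.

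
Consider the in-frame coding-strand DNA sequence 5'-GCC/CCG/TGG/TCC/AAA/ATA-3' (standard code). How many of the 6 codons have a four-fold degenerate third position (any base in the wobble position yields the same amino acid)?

3

Codon 1 GCC (Ala): third position 4-fold.
Codon 2 CCG (Pro): third position 4-fold.
Codon 3 TGG (Trp): third position 1-fold.
Codon 4 TCC (Ser): third position 4-fold.
Codon 5 AAA (Lys): third position 2-fold.
Codon 6 ATA (Ile): third position 3-fold.
Four-fold degenerate third positions: 3.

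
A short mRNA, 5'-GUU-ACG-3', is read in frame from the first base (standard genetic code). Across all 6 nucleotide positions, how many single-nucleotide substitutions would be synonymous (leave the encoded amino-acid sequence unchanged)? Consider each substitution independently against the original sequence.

Codon 1 (GUU, Val): 3 synonymous substitutions.
Codon 2 (ACG, Thr): 3 synonymous substitutions.
Total: 3 + 3 = 6.

6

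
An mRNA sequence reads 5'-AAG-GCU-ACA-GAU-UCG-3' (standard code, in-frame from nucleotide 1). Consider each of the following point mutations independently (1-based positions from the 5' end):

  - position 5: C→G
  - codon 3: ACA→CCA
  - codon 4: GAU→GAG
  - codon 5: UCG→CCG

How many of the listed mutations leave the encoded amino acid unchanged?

Codon 2: GCU (Ala) → GGU (Gly) — missense.
Codon 3: ACA (Thr) → CCA (Pro) — missense.
Codon 4: GAU (Asp) → GAG (Glu) — missense.
Codon 5: UCG (Ser) → CCG (Pro) — missense.
Synonymous: 0 of 4.

0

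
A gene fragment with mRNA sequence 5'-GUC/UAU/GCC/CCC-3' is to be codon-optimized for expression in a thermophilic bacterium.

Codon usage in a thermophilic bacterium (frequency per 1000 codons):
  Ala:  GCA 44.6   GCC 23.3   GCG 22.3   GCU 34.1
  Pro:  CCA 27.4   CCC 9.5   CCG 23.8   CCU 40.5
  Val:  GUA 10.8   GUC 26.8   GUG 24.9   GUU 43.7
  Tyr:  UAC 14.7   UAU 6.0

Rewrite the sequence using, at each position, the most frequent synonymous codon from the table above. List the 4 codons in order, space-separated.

GUU UAC GCA CCU

Codon 1 (Val): best is GUU at 43.7.
Codon 2 (Tyr): best is UAC at 14.7.
Codon 3 (Ala): best is GCA at 44.6.
Codon 4 (Pro): best is CCU at 40.5.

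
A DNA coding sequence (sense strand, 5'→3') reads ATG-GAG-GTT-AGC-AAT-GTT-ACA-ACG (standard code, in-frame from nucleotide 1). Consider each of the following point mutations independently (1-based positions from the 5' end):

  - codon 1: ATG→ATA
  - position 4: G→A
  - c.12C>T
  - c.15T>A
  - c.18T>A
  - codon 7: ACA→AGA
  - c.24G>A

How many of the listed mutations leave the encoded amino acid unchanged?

3

Codon 1: ATG (Met) → ATA (Ile) — missense.
Codon 2: GAG (Glu) → AAG (Lys) — missense.
Codon 4: AGC (Ser) → AGT (Ser) — synonymous.
Codon 5: AAT (Asn) → AAA (Lys) — missense.
Codon 6: GTT (Val) → GTA (Val) — synonymous.
Codon 7: ACA (Thr) → AGA (Arg) — missense.
Codon 8: ACG (Thr) → ACA (Thr) — synonymous.
Synonymous: 3 of 7.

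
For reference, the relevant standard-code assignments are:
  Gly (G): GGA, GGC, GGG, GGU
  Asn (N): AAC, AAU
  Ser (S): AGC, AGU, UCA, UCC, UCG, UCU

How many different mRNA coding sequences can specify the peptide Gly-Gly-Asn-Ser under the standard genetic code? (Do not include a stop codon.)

192

Gly: 4 codons.
Gly: 4 codons.
Asn: 2 codons.
Ser: 6 codons.
4 × 4 × 2 × 6 = 192.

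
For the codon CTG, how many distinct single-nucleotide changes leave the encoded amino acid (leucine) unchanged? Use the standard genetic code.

4

Position 1: TTG → 1 synonymous.
Position 2: none → 0 synonymous.
Position 3: CTT, CTC, CTA → 3 synonymous.
Total: 1 + 0 + 3 = 4.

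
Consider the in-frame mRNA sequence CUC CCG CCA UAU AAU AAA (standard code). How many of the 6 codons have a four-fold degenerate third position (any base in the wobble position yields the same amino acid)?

3

Codon 1 CUC (Leu): third position 4-fold.
Codon 2 CCG (Pro): third position 4-fold.
Codon 3 CCA (Pro): third position 4-fold.
Codon 4 UAU (Tyr): third position 2-fold.
Codon 5 AAU (Asn): third position 2-fold.
Codon 6 AAA (Lys): third position 2-fold.
Four-fold degenerate third positions: 3.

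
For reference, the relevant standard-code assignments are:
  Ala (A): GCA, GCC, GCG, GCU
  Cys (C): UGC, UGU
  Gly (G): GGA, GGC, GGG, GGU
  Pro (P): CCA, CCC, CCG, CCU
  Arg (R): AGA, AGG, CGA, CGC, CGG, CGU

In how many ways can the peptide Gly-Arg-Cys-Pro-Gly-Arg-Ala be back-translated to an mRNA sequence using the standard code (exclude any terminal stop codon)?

Gly: 4 codons.
Arg: 6 codons.
Cys: 2 codons.
Pro: 4 codons.
Gly: 4 codons.
Arg: 6 codons.
Ala: 4 codons.
4 × 6 × 2 × 4 × 4 × 6 × 4 = 18432.

18432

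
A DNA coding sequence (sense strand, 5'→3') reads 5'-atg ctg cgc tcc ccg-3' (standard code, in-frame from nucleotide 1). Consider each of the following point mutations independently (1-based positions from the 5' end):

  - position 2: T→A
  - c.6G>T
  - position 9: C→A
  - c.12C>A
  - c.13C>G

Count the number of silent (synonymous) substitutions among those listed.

Codon 1: ATG (Met) → AAG (Lys) — missense.
Codon 2: CTG (Leu) → CTT (Leu) — synonymous.
Codon 3: CGC (Arg) → CGA (Arg) — synonymous.
Codon 4: TCC (Ser) → TCA (Ser) — synonymous.
Codon 5: CCG (Pro) → GCG (Ala) — missense.
Synonymous: 3 of 5.

3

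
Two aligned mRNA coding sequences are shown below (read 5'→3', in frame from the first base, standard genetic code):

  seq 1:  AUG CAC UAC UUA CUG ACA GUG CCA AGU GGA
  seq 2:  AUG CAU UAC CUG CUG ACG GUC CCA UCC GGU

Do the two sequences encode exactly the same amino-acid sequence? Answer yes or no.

yes

Codon 1: AUG Met / AUG Met — identical.
Codon 2: CAC His / CAU His — synonymous.
Codon 3: UAC Tyr / UAC Tyr — identical.
Codon 4: UUA Leu / CUG Leu — synonymous.
Codon 5: CUG Leu / CUG Leu — identical.
Codon 6: ACA Thr / ACG Thr — synonymous.
Codon 7: GUG Val / GUC Val — synonymous.
Codon 8: CCA Pro / CCA Pro — identical.
Codon 9: AGU Ser / UCC Ser — synonymous.
Codon 10: GGA Gly / GGU Gly — synonymous.
Nonsynonymous differences: 0 → same protein.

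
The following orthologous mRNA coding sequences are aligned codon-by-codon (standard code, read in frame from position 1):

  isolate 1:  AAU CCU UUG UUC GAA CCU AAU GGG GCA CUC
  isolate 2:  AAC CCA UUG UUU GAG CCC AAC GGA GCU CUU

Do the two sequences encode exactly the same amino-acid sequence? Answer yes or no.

Codon 1: AAU Asn / AAC Asn — synonymous.
Codon 2: CCU Pro / CCA Pro — synonymous.
Codon 3: UUG Leu / UUG Leu — identical.
Codon 4: UUC Phe / UUU Phe — synonymous.
Codon 5: GAA Glu / GAG Glu — synonymous.
Codon 6: CCU Pro / CCC Pro — synonymous.
Codon 7: AAU Asn / AAC Asn — synonymous.
Codon 8: GGG Gly / GGA Gly — synonymous.
Codon 9: GCA Ala / GCU Ala — synonymous.
Codon 10: CUC Leu / CUU Leu — synonymous.
Nonsynonymous differences: 0 → same protein.

yes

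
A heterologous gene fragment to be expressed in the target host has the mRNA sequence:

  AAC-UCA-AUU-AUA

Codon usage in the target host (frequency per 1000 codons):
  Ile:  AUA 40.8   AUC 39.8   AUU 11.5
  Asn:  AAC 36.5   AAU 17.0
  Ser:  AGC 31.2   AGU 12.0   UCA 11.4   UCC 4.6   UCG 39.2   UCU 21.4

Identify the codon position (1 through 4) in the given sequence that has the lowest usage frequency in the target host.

2

Codon 1 AAC (Asn): 36.5 per 1000.
Codon 2 UCA (Ser): 11.4 per 1000.
Codon 3 AUU (Ile): 11.5 per 1000.
Codon 4 AUA (Ile): 40.8 per 1000.
Lowest frequency is 11.4 at codon 2.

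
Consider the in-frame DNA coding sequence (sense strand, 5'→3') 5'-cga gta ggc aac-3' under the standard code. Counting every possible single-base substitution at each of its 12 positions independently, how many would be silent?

Codon 1 (CGA, Arg): 4 synonymous substitutions.
Codon 2 (GTA, Val): 3 synonymous substitutions.
Codon 3 (GGC, Gly): 3 synonymous substitutions.
Codon 4 (AAC, Asn): 1 synonymous substitution.
Total: 4 + 3 + 3 + 1 = 11.

11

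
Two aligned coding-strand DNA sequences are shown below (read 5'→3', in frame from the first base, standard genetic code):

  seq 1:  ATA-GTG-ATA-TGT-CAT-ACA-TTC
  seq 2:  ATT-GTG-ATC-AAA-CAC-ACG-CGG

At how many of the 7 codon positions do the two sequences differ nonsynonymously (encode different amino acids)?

Codon 1: ATA Ile / ATT Ile — synonymous.
Codon 2: GTG Val / GTG Val — identical.
Codon 3: ATA Ile / ATC Ile — synonymous.
Codon 4: TGT Cys / AAA Lys — nonsynonymous.
Codon 5: CAT His / CAC His — synonymous.
Codon 6: ACA Thr / ACG Thr — synonymous.
Codon 7: TTC Phe / CGG Arg — nonsynonymous.
Nonsynonymous differences: 2.

2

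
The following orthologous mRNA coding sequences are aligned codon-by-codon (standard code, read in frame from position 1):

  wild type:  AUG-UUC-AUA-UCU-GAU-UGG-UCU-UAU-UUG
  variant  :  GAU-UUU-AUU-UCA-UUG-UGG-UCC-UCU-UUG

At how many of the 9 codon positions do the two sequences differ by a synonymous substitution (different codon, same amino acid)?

4

Codon 1: AUG Met / GAU Asp — nonsynonymous.
Codon 2: UUC Phe / UUU Phe — synonymous.
Codon 3: AUA Ile / AUU Ile — synonymous.
Codon 4: UCU Ser / UCA Ser — synonymous.
Codon 5: GAU Asp / UUG Leu — nonsynonymous.
Codon 6: UGG Trp / UGG Trp — identical.
Codon 7: UCU Ser / UCC Ser — synonymous.
Codon 8: UAU Tyr / UCU Ser — nonsynonymous.
Codon 9: UUG Leu / UUG Leu — identical.
Synonymous differences: 4.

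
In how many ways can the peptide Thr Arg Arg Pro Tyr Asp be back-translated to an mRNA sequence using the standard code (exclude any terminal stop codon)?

Thr: 4 codons.
Arg: 6 codons.
Arg: 6 codons.
Pro: 4 codons.
Tyr: 2 codons.
Asp: 2 codons.
4 × 6 × 6 × 4 × 2 × 2 = 2304.

2304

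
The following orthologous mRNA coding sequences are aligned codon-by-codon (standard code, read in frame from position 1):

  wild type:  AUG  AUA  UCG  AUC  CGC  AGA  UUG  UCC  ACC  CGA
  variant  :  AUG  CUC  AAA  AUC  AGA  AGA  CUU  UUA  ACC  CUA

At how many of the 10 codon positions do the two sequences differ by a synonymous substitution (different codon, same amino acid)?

2

Codon 1: AUG Met / AUG Met — identical.
Codon 2: AUA Ile / CUC Leu — nonsynonymous.
Codon 3: UCG Ser / AAA Lys — nonsynonymous.
Codon 4: AUC Ile / AUC Ile — identical.
Codon 5: CGC Arg / AGA Arg — synonymous.
Codon 6: AGA Arg / AGA Arg — identical.
Codon 7: UUG Leu / CUU Leu — synonymous.
Codon 8: UCC Ser / UUA Leu — nonsynonymous.
Codon 9: ACC Thr / ACC Thr — identical.
Codon 10: CGA Arg / CUA Leu — nonsynonymous.
Synonymous differences: 2.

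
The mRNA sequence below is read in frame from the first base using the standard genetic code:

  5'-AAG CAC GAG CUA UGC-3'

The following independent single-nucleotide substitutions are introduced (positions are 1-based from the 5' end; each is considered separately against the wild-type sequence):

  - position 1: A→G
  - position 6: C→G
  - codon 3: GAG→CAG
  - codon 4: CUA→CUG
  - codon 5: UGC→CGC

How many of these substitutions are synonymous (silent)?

Codon 1: AAG (Lys) → GAG (Glu) — missense.
Codon 2: CAC (His) → CAG (Gln) — missense.
Codon 3: GAG (Glu) → CAG (Gln) — missense.
Codon 4: CUA (Leu) → CUG (Leu) — synonymous.
Codon 5: UGC (Cys) → CGC (Arg) — missense.
Synonymous: 1 of 5.

1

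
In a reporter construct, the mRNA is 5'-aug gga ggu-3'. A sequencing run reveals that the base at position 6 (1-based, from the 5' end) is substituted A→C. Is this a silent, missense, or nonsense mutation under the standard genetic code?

silent

Position 6 falls in codon 2: GGA → Gly.
After the substitution the codon is GGC → Gly.
Both encode Gly, so the change is synonymous.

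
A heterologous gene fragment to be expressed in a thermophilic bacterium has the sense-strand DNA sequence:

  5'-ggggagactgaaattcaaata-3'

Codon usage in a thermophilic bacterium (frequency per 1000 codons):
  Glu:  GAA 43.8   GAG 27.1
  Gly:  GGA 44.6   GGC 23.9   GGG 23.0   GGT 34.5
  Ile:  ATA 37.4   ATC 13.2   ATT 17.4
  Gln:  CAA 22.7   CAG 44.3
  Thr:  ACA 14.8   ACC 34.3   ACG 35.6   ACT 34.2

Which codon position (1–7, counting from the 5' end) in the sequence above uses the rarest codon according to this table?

Codon 1 GGG (Gly): 23.0 per 1000.
Codon 2 GAG (Glu): 27.1 per 1000.
Codon 3 ACT (Thr): 34.2 per 1000.
Codon 4 GAA (Glu): 43.8 per 1000.
Codon 5 ATT (Ile): 17.4 per 1000.
Codon 6 CAA (Gln): 22.7 per 1000.
Codon 7 ATA (Ile): 37.4 per 1000.
Lowest frequency is 17.4 at codon 5.

5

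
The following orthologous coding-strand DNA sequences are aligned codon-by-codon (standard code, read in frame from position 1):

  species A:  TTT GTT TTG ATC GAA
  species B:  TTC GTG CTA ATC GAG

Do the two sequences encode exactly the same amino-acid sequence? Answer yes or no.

Codon 1: TTT Phe / TTC Phe — synonymous.
Codon 2: GTT Val / GTG Val — synonymous.
Codon 3: TTG Leu / CTA Leu — synonymous.
Codon 4: ATC Ile / ATC Ile — identical.
Codon 5: GAA Glu / GAG Glu — synonymous.
Nonsynonymous differences: 0 → same protein.

yes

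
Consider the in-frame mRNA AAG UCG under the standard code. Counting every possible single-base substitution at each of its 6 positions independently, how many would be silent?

4

Codon 1 (AAG, Lys): 1 synonymous substitution.
Codon 2 (UCG, Ser): 3 synonymous substitutions.
Total: 1 + 3 = 4.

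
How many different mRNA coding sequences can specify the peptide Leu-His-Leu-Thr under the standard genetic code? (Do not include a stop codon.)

288

Leu: 6 codons.
His: 2 codons.
Leu: 6 codons.
Thr: 4 codons.
6 × 2 × 6 × 4 = 288.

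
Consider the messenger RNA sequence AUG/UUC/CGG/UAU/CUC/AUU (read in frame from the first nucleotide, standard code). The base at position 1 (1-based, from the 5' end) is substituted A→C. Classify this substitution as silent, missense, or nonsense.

missense

Position 1 falls in codon 1: AUG → Met.
After the substitution the codon is CUG → Leu.
Met ≠ Leu, so this is a missense mutation.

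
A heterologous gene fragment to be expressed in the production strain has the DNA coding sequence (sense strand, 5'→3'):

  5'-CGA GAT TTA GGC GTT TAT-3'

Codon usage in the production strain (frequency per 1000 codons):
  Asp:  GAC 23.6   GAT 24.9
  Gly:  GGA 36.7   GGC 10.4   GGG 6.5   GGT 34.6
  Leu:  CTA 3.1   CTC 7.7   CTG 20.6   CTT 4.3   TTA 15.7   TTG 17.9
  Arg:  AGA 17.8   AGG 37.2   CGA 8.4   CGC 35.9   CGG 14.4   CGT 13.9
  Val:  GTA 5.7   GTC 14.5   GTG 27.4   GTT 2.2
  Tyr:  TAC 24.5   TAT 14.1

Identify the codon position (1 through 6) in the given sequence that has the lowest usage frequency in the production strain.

5

Codon 1 CGA (Arg): 8.4 per 1000.
Codon 2 GAT (Asp): 24.9 per 1000.
Codon 3 TTA (Leu): 15.7 per 1000.
Codon 4 GGC (Gly): 10.4 per 1000.
Codon 5 GTT (Val): 2.2 per 1000.
Codon 6 TAT (Tyr): 14.1 per 1000.
Lowest frequency is 2.2 at codon 5.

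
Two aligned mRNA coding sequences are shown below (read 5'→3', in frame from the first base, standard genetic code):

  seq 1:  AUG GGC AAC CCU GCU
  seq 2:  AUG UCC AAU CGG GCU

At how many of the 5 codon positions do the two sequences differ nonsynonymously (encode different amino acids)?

Codon 1: AUG Met / AUG Met — identical.
Codon 2: GGC Gly / UCC Ser — nonsynonymous.
Codon 3: AAC Asn / AAU Asn — synonymous.
Codon 4: CCU Pro / CGG Arg — nonsynonymous.
Codon 5: GCU Ala / GCU Ala — identical.
Nonsynonymous differences: 2.

2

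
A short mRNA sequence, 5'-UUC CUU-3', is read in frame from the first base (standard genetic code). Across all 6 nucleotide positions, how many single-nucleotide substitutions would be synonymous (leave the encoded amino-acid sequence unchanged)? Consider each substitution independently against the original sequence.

Codon 1 (UUC, Phe): 1 synonymous substitution.
Codon 2 (CUU, Leu): 3 synonymous substitutions.
Total: 1 + 3 = 4.

4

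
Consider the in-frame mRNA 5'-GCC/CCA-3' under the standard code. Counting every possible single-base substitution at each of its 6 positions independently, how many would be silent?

Codon 1 (GCC, Ala): 3 synonymous substitutions.
Codon 2 (CCA, Pro): 3 synonymous substitutions.
Total: 3 + 3 = 6.

6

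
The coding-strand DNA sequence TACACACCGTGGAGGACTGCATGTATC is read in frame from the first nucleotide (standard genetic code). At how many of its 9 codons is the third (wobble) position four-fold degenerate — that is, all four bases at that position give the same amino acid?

Codon 1 TAC (Tyr): third position 2-fold.
Codon 2 ACA (Thr): third position 4-fold.
Codon 3 CCG (Pro): third position 4-fold.
Codon 4 TGG (Trp): third position 1-fold.
Codon 5 AGG (Arg): third position 2-fold.
Codon 6 ACT (Thr): third position 4-fold.
Codon 7 GCA (Ala): third position 4-fold.
Codon 8 TGT (Cys): third position 2-fold.
Codon 9 ATC (Ile): third position 3-fold.
Four-fold degenerate third positions: 4.

4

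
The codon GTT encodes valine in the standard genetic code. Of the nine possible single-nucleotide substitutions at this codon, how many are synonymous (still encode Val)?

Position 1: none → 0 synonymous.
Position 2: none → 0 synonymous.
Position 3: GTC, GTA, GTG → 3 synonymous.
Total: 0 + 0 + 3 = 3.

3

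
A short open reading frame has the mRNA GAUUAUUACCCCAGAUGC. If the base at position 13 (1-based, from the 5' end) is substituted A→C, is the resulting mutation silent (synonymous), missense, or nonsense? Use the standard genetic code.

Position 13 falls in codon 5: AGA → Arg.
After the substitution the codon is CGA → Arg.
Both encode Arg, so the change is synonymous.

silent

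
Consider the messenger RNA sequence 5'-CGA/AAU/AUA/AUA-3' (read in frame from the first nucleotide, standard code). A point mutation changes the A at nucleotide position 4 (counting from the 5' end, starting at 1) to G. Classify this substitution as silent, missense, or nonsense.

Position 4 falls in codon 2: AAU → Asn.
After the substitution the codon is GAU → Asp.
Asn ≠ Asp, so this is a missense mutation.

missense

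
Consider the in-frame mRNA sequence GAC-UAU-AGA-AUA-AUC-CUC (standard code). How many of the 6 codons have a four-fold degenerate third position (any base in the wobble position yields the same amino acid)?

1

Codon 1 GAC (Asp): third position 2-fold.
Codon 2 UAU (Tyr): third position 2-fold.
Codon 3 AGA (Arg): third position 2-fold.
Codon 4 AUA (Ile): third position 3-fold.
Codon 5 AUC (Ile): third position 3-fold.
Codon 6 CUC (Leu): third position 4-fold.
Four-fold degenerate third positions: 1.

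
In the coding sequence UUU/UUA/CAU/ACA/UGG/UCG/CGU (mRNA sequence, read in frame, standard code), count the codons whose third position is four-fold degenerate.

Codon 1 UUU (Phe): third position 2-fold.
Codon 2 UUA (Leu): third position 2-fold.
Codon 3 CAU (His): third position 2-fold.
Codon 4 ACA (Thr): third position 4-fold.
Codon 5 UGG (Trp): third position 1-fold.
Codon 6 UCG (Ser): third position 4-fold.
Codon 7 CGU (Arg): third position 4-fold.
Four-fold degenerate third positions: 3.

3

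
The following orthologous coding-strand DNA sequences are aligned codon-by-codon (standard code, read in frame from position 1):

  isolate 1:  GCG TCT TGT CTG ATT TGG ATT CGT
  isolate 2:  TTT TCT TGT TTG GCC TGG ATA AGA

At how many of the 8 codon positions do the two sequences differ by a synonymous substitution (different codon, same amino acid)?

Codon 1: GCG Ala / TTT Phe — nonsynonymous.
Codon 2: TCT Ser / TCT Ser — identical.
Codon 3: TGT Cys / TGT Cys — identical.
Codon 4: CTG Leu / TTG Leu — synonymous.
Codon 5: ATT Ile / GCC Ala — nonsynonymous.
Codon 6: TGG Trp / TGG Trp — identical.
Codon 7: ATT Ile / ATA Ile — synonymous.
Codon 8: CGT Arg / AGA Arg — synonymous.
Synonymous differences: 3.

3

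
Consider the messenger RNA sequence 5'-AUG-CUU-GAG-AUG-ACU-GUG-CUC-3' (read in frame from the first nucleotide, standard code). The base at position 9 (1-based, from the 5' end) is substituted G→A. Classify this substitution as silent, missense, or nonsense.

Position 9 falls in codon 3: GAG → Glu.
After the substitution the codon is GAA → Glu.
Both encode Glu, so the change is synonymous.

silent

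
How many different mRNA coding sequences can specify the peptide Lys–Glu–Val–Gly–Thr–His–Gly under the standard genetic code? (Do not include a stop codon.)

Lys: 2 codons.
Glu: 2 codons.
Val: 4 codons.
Gly: 4 codons.
Thr: 4 codons.
His: 2 codons.
Gly: 4 codons.
2 × 2 × 4 × 4 × 4 × 2 × 4 = 2048.

2048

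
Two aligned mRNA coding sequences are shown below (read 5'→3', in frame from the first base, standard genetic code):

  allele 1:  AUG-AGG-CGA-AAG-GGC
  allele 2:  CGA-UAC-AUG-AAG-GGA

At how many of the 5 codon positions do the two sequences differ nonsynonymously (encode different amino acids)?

Codon 1: AUG Met / CGA Arg — nonsynonymous.
Codon 2: AGG Arg / UAC Tyr — nonsynonymous.
Codon 3: CGA Arg / AUG Met — nonsynonymous.
Codon 4: AAG Lys / AAG Lys — identical.
Codon 5: GGC Gly / GGA Gly — synonymous.
Nonsynonymous differences: 3.

3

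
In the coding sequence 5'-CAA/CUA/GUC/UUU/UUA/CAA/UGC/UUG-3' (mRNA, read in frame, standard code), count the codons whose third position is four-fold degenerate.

2

Codon 1 CAA (Gln): third position 2-fold.
Codon 2 CUA (Leu): third position 4-fold.
Codon 3 GUC (Val): third position 4-fold.
Codon 4 UUU (Phe): third position 2-fold.
Codon 5 UUA (Leu): third position 2-fold.
Codon 6 CAA (Gln): third position 2-fold.
Codon 7 UGC (Cys): third position 2-fold.
Codon 8 UUG (Leu): third position 2-fold.
Four-fold degenerate third positions: 2.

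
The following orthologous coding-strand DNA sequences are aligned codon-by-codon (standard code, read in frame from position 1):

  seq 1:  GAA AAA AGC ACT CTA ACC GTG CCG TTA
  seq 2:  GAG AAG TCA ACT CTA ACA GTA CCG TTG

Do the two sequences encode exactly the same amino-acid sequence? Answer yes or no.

yes

Codon 1: GAA Glu / GAG Glu — synonymous.
Codon 2: AAA Lys / AAG Lys — synonymous.
Codon 3: AGC Ser / TCA Ser — synonymous.
Codon 4: ACT Thr / ACT Thr — identical.
Codon 5: CTA Leu / CTA Leu — identical.
Codon 6: ACC Thr / ACA Thr — synonymous.
Codon 7: GTG Val / GTA Val — synonymous.
Codon 8: CCG Pro / CCG Pro — identical.
Codon 9: TTA Leu / TTG Leu — synonymous.
Nonsynonymous differences: 0 → same protein.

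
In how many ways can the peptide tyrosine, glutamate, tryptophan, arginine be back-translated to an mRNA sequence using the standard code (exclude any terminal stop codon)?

24

Tyr: 2 codons.
Glu: 2 codons.
Trp: 1 codon.
Arg: 6 codons.
2 × 2 × 1 × 6 = 24.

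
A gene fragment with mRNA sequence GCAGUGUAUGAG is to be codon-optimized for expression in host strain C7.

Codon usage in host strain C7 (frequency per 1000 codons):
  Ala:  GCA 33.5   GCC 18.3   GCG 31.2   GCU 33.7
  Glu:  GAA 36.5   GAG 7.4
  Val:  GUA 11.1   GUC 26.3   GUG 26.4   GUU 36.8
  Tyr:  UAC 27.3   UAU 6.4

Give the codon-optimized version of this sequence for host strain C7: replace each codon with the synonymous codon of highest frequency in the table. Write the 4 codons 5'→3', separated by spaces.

Codon 1 (Ala): best is GCU at 33.7.
Codon 2 (Val): best is GUU at 36.8.
Codon 3 (Tyr): best is UAC at 27.3.
Codon 4 (Glu): best is GAA at 36.5.

GCU GUU UAC GAA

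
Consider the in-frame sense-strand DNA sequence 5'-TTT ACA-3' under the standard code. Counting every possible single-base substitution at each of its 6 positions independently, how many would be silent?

Codon 1 (TTT, Phe): 1 synonymous substitution.
Codon 2 (ACA, Thr): 3 synonymous substitutions.
Total: 1 + 3 = 4.

4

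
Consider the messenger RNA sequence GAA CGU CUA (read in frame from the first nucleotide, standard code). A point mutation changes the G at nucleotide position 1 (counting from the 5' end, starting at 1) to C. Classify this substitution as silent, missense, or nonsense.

Position 1 falls in codon 1: GAA → Glu.
After the substitution the codon is CAA → Gln.
Glu ≠ Gln, so this is a missense mutation.

missense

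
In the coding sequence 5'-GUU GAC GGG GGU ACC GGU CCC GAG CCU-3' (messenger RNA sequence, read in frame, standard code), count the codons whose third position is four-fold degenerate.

Codon 1 GUU (Val): third position 4-fold.
Codon 2 GAC (Asp): third position 2-fold.
Codon 3 GGG (Gly): third position 4-fold.
Codon 4 GGU (Gly): third position 4-fold.
Codon 5 ACC (Thr): third position 4-fold.
Codon 6 GGU (Gly): third position 4-fold.
Codon 7 CCC (Pro): third position 4-fold.
Codon 8 GAG (Glu): third position 2-fold.
Codon 9 CCU (Pro): third position 4-fold.
Four-fold degenerate third positions: 7.

7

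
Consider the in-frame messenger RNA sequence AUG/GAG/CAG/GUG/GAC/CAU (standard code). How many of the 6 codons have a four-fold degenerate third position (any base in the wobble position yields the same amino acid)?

Codon 1 AUG (Met): third position 1-fold.
Codon 2 GAG (Glu): third position 2-fold.
Codon 3 CAG (Gln): third position 2-fold.
Codon 4 GUG (Val): third position 4-fold.
Codon 5 GAC (Asp): third position 2-fold.
Codon 6 CAU (His): third position 2-fold.
Four-fold degenerate third positions: 1.

1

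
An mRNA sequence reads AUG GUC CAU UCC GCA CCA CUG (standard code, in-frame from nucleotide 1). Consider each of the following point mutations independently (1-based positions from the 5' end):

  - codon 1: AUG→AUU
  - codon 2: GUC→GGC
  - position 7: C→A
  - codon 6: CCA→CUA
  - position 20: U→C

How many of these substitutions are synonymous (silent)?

Codon 1: AUG (Met) → AUU (Ile) — missense.
Codon 2: GUC (Val) → GGC (Gly) — missense.
Codon 3: CAU (His) → AAU (Asn) — missense.
Codon 6: CCA (Pro) → CUA (Leu) — missense.
Codon 7: CUG (Leu) → CCG (Pro) — missense.
Synonymous: 0 of 5.

0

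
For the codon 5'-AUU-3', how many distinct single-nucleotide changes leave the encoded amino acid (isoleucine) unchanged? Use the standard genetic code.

2

Position 1: none → 0 synonymous.
Position 2: none → 0 synonymous.
Position 3: AUC, AUA → 2 synonymous.
Total: 0 + 0 + 2 = 2.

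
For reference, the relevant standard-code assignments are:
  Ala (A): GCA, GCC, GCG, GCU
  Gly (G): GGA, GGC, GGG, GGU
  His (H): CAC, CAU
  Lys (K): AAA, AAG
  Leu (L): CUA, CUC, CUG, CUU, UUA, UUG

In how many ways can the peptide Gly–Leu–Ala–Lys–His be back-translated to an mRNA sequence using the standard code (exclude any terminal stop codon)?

384

Gly: 4 codons.
Leu: 6 codons.
Ala: 4 codons.
Lys: 2 codons.
His: 2 codons.
4 × 6 × 4 × 2 × 2 = 384.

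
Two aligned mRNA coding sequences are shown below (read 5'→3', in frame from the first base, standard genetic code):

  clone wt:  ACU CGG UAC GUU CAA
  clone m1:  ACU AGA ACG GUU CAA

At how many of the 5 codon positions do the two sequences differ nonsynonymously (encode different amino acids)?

Codon 1: ACU Thr / ACU Thr — identical.
Codon 2: CGG Arg / AGA Arg — synonymous.
Codon 3: UAC Tyr / ACG Thr — nonsynonymous.
Codon 4: GUU Val / GUU Val — identical.
Codon 5: CAA Gln / CAA Gln — identical.
Nonsynonymous differences: 1.

1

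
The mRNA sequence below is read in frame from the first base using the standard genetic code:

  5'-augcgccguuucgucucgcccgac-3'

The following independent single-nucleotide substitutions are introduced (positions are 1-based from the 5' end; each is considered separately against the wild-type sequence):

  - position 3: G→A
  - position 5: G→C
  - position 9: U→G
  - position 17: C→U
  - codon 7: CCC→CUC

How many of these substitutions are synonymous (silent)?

1

Codon 1: AUG (Met) → AUA (Ile) — missense.
Codon 2: CGC (Arg) → CCC (Pro) — missense.
Codon 3: CGU (Arg) → CGG (Arg) — synonymous.
Codon 6: UCG (Ser) → UUG (Leu) — missense.
Codon 7: CCC (Pro) → CUC (Leu) — missense.
Synonymous: 1 of 5.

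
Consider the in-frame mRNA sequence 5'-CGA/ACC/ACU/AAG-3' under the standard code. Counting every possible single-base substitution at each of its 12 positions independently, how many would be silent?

11

Codon 1 (CGA, Arg): 4 synonymous substitutions.
Codon 2 (ACC, Thr): 3 synonymous substitutions.
Codon 3 (ACU, Thr): 3 synonymous substitutions.
Codon 4 (AAG, Lys): 1 synonymous substitution.
Total: 4 + 3 + 3 + 1 = 11.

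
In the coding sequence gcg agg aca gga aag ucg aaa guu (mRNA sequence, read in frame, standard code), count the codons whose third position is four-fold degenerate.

5

Codon 1 GCG (Ala): third position 4-fold.
Codon 2 AGG (Arg): third position 2-fold.
Codon 3 ACA (Thr): third position 4-fold.
Codon 4 GGA (Gly): third position 4-fold.
Codon 5 AAG (Lys): third position 2-fold.
Codon 6 UCG (Ser): third position 4-fold.
Codon 7 AAA (Lys): third position 2-fold.
Codon 8 GUU (Val): third position 4-fold.
Four-fold degenerate third positions: 5.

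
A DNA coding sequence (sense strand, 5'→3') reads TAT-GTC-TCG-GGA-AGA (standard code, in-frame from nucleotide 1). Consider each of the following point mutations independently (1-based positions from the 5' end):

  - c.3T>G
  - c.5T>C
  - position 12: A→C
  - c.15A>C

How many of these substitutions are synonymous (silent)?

1

Codon 1: TAT (Tyr) → TAG (Stop) — nonsense.
Codon 2: GTC (Val) → GCC (Ala) — missense.
Codon 4: GGA (Gly) → GGC (Gly) — synonymous.
Codon 5: AGA (Arg) → AGC (Ser) — missense.
Synonymous: 1 of 4.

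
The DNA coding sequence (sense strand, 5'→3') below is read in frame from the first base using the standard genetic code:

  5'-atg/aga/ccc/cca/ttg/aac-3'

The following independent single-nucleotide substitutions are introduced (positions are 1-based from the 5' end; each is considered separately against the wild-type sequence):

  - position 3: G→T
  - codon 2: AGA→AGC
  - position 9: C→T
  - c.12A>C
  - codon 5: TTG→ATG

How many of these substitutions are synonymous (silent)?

2

Codon 1: ATG (Met) → ATT (Ile) — missense.
Codon 2: AGA (Arg) → AGC (Ser) — missense.
Codon 3: CCC (Pro) → CCT (Pro) — synonymous.
Codon 4: CCA (Pro) → CCC (Pro) — synonymous.
Codon 5: TTG (Leu) → ATG (Met) — missense.
Synonymous: 2 of 5.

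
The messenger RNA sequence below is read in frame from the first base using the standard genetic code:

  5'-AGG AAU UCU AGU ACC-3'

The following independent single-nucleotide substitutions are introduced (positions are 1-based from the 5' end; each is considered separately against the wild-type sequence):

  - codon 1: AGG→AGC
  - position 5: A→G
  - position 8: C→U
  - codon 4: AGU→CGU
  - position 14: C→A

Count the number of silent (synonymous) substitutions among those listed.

0

Codon 1: AGG (Arg) → AGC (Ser) — missense.
Codon 2: AAU (Asn) → AGU (Ser) — missense.
Codon 3: UCU (Ser) → UUU (Phe) — missense.
Codon 4: AGU (Ser) → CGU (Arg) — missense.
Codon 5: ACC (Thr) → AAC (Asn) — missense.
Synonymous: 0 of 5.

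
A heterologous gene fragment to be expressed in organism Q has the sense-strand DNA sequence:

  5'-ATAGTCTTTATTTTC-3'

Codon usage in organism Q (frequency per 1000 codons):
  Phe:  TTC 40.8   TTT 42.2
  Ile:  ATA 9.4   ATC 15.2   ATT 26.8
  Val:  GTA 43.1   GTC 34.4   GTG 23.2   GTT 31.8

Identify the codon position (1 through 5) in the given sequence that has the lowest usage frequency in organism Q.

Codon 1 ATA (Ile): 9.4 per 1000.
Codon 2 GTC (Val): 34.4 per 1000.
Codon 3 TTT (Phe): 42.2 per 1000.
Codon 4 ATT (Ile): 26.8 per 1000.
Codon 5 TTC (Phe): 40.8 per 1000.
Lowest frequency is 9.4 at codon 1.

1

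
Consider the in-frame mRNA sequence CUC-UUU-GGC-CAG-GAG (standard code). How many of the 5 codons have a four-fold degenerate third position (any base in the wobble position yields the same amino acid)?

2

Codon 1 CUC (Leu): third position 4-fold.
Codon 2 UUU (Phe): third position 2-fold.
Codon 3 GGC (Gly): third position 4-fold.
Codon 4 CAG (Gln): third position 2-fold.
Codon 5 GAG (Glu): third position 2-fold.
Four-fold degenerate third positions: 2.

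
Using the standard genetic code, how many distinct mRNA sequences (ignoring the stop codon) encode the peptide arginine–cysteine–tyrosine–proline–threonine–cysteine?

Arg: 6 codons.
Cys: 2 codons.
Tyr: 2 codons.
Pro: 4 codons.
Thr: 4 codons.
Cys: 2 codons.
6 × 2 × 2 × 4 × 4 × 2 = 768.

768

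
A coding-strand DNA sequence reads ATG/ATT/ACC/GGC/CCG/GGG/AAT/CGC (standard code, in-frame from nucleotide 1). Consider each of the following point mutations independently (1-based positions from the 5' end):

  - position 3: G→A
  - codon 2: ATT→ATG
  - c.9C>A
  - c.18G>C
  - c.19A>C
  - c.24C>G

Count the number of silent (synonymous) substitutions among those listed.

3

Codon 1: ATG (Met) → ATA (Ile) — missense.
Codon 2: ATT (Ile) → ATG (Met) — missense.
Codon 3: ACC (Thr) → ACA (Thr) — synonymous.
Codon 6: GGG (Gly) → GGC (Gly) — synonymous.
Codon 7: AAT (Asn) → CAT (His) — missense.
Codon 8: CGC (Arg) → CGG (Arg) — synonymous.
Synonymous: 3 of 6.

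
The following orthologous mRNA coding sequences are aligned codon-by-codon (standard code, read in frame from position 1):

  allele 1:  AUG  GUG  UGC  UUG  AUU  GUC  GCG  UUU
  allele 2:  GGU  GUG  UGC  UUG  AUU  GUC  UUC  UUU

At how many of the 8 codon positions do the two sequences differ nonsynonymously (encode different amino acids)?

Codon 1: AUG Met / GGU Gly — nonsynonymous.
Codon 2: GUG Val / GUG Val — identical.
Codon 3: UGC Cys / UGC Cys — identical.
Codon 4: UUG Leu / UUG Leu — identical.
Codon 5: AUU Ile / AUU Ile — identical.
Codon 6: GUC Val / GUC Val — identical.
Codon 7: GCG Ala / UUC Phe — nonsynonymous.
Codon 8: UUU Phe / UUU Phe — identical.
Nonsynonymous differences: 2.

2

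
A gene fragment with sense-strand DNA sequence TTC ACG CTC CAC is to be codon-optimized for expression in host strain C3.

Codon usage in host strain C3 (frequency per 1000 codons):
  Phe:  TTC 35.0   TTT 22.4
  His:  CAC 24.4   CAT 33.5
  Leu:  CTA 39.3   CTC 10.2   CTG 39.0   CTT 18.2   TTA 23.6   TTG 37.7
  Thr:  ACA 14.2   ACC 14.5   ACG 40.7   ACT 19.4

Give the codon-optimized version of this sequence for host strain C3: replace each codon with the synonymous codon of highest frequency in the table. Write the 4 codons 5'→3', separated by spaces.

Codon 1 (Phe): best is TTC at 35.0.
Codon 2 (Thr): best is ACG at 40.7.
Codon 3 (Leu): best is CTA at 39.3.
Codon 4 (His): best is CAT at 33.5.

TTC ACG CTA CAT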